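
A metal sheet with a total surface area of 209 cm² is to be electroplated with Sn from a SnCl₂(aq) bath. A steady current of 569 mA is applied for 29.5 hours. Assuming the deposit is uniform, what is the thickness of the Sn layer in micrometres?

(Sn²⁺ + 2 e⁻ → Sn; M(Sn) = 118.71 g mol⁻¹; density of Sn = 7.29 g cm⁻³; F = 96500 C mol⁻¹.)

244 μm

Q = I·t = 0.5690 × 106200 = 60430 C; n(e⁻) = 0.6262 mol.
n(Sn) = n(e⁻)/2 = 0.3131 mol, so m = 0.3131 × 118.71 = 37.17 g.
Volume = m/ρ = 37.17 / 7.29 = 5.098 cm³.
Thickness = V/A = 5.098 / 209 = 0.0244 cm = 244 μm.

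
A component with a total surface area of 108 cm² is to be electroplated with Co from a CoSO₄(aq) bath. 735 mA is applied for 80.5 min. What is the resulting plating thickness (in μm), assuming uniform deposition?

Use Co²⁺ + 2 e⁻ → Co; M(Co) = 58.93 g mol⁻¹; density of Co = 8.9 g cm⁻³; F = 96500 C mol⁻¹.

11.3 μm

Q = I·t = 0.7350 × 4830.0 = 3550 C; n(e⁻) = 0.03679 mol.
n(Co) = n(e⁻)/2 = 0.01839 mol, so m = 0.01839 × 58.93 = 1.084 g.
Volume = m/ρ = 1.084 / 8.9 = 0.1218 cm³.
Thickness = V/A = 0.1218 / 108 = 0.00113 cm = 11.3 μm.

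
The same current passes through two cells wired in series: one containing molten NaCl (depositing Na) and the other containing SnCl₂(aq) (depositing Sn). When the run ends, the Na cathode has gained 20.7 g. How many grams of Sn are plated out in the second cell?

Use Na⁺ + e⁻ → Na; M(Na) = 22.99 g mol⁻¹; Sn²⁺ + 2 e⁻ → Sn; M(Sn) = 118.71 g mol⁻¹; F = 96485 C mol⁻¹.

53.4 g

n(Na) = 20.7 / 22.99 = 0.9004 mol.
Since Na⁺ + e⁻ → Na, n(e⁻) passed = 1 × 0.9004 = 0.9004 mol.
Cells in series carry the same charge, so the same 0.9004 mol of electrons passes through cell 2.
Sn²⁺ + 2 e⁻ → Sn, so n(Sn) = 0.9004 / 2 = 0.4502 mol.
m(Sn) = 0.4502 × 118.71 = 53.4 g.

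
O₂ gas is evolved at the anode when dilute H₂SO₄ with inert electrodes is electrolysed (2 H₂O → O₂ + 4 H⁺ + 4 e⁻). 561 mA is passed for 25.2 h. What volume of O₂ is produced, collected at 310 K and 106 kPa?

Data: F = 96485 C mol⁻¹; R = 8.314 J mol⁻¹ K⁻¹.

Q = I·t = 0.5610 A × 90720 s = 50890 C.
n(e⁻) = Q/F = 50890 / 96485 = 0.5275 mol.
4 electrons are transferred per O₂ molecule, so n(O₂) = 0.5275 / 4 = 0.1319 mol.
V = nRT/P = (0.1319 × 8.314 × 310) / (106 × 10³ Pa) = 0.00321 m³ = 3.21 L.

3.21 L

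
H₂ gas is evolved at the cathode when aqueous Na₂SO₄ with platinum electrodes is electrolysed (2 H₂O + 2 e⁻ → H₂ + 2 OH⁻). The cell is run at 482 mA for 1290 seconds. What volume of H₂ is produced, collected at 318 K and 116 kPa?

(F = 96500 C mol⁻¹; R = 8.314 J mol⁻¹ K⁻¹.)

0.0734 L

Q = I·t = 0.4820 A × 1290.0 s = 621.8 C.
n(e⁻) = Q/F = 621.8 / 96500 = 0.006443 mol.
2 electrons are transferred per H₂ molecule, so n(H₂) = 0.006443 / 2 = 0.003222 mol.
V = nRT/P = (0.003222 × 8.314 × 318) / (116 × 10³ Pa) = 7.34 × 10⁻⁵ m³ = 0.0734 L.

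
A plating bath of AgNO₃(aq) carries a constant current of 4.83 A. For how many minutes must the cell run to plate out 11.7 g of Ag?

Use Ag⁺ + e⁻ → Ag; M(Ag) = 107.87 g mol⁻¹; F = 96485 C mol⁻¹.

n(Ag) = m/M = 11.7 / 107.87 = 0.1085 mol.
Each Ag atom requires 1 electron, so n(e⁻) = 1 × 0.1085 = 0.1085 mol.
Q = n(e⁻)·F = 0.1085 × 96485 = 10470 C.
t = Q/I = 10470 / 4.830 A = 2167 s = 36.1 min.

36.1 min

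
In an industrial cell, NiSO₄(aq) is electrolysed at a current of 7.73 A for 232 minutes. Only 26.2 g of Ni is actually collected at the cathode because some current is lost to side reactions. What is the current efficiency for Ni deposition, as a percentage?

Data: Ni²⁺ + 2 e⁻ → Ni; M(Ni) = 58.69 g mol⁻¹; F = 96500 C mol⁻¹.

Q = I·t = 7.730 × 13920 = 107600 C; n(e⁻) = 107600/96500 = 1.115 mol.
Theoretical n(Ni) = n(e⁻)/2 = 0.5575 mol, i.e. m_theo = 0.5575 × 58.69 = 32.72 g.
Efficiency = m_actual / m_theo = 26.2 / 32.72 = 80.1 %.

80.1 %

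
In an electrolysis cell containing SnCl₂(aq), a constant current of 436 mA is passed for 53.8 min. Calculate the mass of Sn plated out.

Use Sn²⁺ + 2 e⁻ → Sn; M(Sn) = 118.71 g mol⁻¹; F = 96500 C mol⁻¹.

Q = I·t = 0.4360 A × 3228.0 s = 1407 C.
n(e⁻) = Q/F = 1407 / 96500 = 0.01458 mol.
Sn²⁺ + 2 e⁻ → Sn, so n(Sn) = n(e⁻)/2 = 0.007292 mol.
m = n·M = 0.007292 × 118.71 = 0.866 g.

0.866 g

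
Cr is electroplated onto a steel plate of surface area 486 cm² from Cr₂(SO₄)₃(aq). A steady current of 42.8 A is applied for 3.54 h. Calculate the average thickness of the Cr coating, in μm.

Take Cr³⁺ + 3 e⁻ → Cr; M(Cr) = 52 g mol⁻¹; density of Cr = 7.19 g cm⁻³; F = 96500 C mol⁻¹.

280 μm

Q = I·t = 42.80 × 12744 = 545400 C; n(e⁻) = 5.652 mol.
n(Cr) = n(e⁻)/3 = 1.884 mol, so m = 1.884 × 52 = 97.97 g.
Volume = m/ρ = 97.97 / 7.19 = 13.63 cm³.
Thickness = V/A = 13.63 / 486 = 0.0280 cm = 280 μm.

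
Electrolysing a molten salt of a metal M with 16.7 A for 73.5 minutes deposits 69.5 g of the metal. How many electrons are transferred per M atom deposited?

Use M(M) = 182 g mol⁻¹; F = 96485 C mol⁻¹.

2

Q = I·t = 16.70 A × 4410.0 s = 73650 C, so n(e⁻) = 73650/96485 = 0.7633 mol.
n(M) deposited = 69.5 / 182 = 0.3819 mol.
Electrons per atom = n(e⁻)/n(M) = 0.7633 / 0.3819 = 2.00 ≈ 2, so the ion is M²⁺.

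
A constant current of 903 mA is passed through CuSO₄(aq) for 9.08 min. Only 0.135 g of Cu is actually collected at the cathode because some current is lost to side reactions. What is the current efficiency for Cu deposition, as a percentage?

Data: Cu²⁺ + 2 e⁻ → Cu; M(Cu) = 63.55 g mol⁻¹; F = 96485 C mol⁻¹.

Q = I·t = 0.9030 × 544.80 = 492.0 C; n(e⁻) = 492.0/96485 = 0.005099 mol.
Theoretical n(Cu) = n(e⁻)/2 = 0.002549 mol, i.e. m_theo = 0.002549 × 63.55 = 0.1620 g.
Efficiency = m_actual / m_theo = 0.135 / 0.1620 = 83.3 %.

83.3 %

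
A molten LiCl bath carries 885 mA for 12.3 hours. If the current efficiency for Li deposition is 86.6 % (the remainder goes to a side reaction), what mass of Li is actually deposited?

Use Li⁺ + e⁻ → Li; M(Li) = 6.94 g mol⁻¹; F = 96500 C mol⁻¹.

2.44 g

Q = I·t = 0.8850 × 44280 = 39190 C.
n(e⁻) = 39190/96500 = 0.4061 mol; theoretically n(Li) = 0.4061/1 = 0.4061 mol, m_theo = 2.818 g.
At 86.6 % efficiency, m_actual = 0.866 × 2.818 = 2.44 g.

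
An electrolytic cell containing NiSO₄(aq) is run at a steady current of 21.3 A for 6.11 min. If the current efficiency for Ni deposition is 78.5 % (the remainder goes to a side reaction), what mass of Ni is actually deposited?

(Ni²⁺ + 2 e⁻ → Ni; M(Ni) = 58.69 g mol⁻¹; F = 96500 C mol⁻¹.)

Q = I·t = 21.30 × 366.60 = 7809 C.
n(e⁻) = 7809/96500 = 0.08092 mol; theoretically n(Ni) = 0.08092/2 = 0.04046 mol, m_theo = 2.375 g.
At 78.5 % efficiency, m_actual = 0.785 × 2.375 = 1.86 g.

1.86 g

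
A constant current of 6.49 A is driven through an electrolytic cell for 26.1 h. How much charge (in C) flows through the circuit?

6.10 × 10⁵ C

Q = I·t = 6.490 A × 93960 s = 6.10 × 10⁵ C.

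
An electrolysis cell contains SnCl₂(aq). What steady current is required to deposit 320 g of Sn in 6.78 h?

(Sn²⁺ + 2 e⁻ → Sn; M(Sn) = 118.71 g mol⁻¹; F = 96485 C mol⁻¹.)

n(Sn) = 320 / 118.71 = 2.696 mol.
n(e⁻) = 2 × 2.696 = 5.391 mol.
Q = n(e⁻)·F = 5.391 × 96485 = 520200 C.
I = Q/t = 520200 / 24408 s = 21.3 A.

21.3 A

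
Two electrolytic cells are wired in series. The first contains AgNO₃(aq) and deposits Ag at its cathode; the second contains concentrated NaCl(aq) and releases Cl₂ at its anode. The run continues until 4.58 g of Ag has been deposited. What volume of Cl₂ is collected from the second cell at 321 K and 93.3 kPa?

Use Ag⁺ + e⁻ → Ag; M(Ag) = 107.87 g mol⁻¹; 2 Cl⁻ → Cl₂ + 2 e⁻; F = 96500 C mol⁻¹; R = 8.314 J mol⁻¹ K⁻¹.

n(Ag) = 4.58 / 107.87 = 0.04246 mol, so n(e⁻) = 1 × 0.04246 = 0.04246 mol.
The cells are in series, so the same 0.04246 mol of electrons passes through the second cell.
2 Cl⁻ → Cl₂ + 2 e⁻ — 2 mol e⁻ per mol Cl₂, so n(Cl₂) = 0.04246/2 = 0.02123 mol.
V = nRT/P = (0.02123 × 8.314 × 321) / (93.3 × 10³) = 6.07 × 10⁻⁴ m³ = 0.607 L.

0.607 L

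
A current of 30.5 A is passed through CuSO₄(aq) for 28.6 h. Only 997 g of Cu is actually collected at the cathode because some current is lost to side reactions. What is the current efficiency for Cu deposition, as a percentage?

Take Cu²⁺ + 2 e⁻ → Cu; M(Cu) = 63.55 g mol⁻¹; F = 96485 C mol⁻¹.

96.4 %

Q = I·t = 30.50 × 102960 = 3140000 C; n(e⁻) = 3140000/96485 = 32.55 mol.
Theoretical n(Cu) = n(e⁻)/2 = 16.27 mol, i.e. m_theo = 16.27 × 63.55 = 1034 g.
Efficiency = m_actual / m_theo = 997 / 1034 = 96.4 %.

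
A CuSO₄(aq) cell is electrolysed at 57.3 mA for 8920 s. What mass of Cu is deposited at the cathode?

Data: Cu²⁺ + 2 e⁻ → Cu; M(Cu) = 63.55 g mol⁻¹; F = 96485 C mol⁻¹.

Q = I·t = 0.05730 A × 8920.0 s = 511.1 C.
n(e⁻) = Q/F = 511.1 / 96485 = 0.005297 mol.
Cu²⁺ + 2 e⁻ → Cu, so n(Cu) = n(e⁻)/2 = 0.002649 mol.
m = n·M = 0.002649 × 63.55 = 0.168 g.

0.168 g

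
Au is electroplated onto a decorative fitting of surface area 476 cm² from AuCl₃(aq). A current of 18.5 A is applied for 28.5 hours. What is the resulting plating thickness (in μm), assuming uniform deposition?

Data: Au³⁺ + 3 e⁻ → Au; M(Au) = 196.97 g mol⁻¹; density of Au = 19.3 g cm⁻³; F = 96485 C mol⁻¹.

1410 μm

Q = I·t = 18.50 × 102600 = 1898000 C; n(e⁻) = 19.67 mol.
n(Au) = n(e⁻)/3 = 6.557 mol, so m = 6.557 × 196.97 = 1292 g.
Volume = m/ρ = 1292 / 19.3 = 66.92 cm³.
Thickness = V/A = 66.92 / 476 = 0.141 cm = 1410 μm.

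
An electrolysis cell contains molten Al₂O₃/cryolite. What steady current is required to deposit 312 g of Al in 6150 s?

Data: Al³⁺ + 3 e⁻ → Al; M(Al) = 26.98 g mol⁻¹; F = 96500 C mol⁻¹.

n(Al) = 312 / 26.98 = 11.56 mol.
n(e⁻) = 3 × 11.56 = 34.69 mol.
Q = n(e⁻)·F = 34.69 × 96500 = 3348000 C.
I = Q/t = 3348000 / 6150.0 s = 544 A.

544 A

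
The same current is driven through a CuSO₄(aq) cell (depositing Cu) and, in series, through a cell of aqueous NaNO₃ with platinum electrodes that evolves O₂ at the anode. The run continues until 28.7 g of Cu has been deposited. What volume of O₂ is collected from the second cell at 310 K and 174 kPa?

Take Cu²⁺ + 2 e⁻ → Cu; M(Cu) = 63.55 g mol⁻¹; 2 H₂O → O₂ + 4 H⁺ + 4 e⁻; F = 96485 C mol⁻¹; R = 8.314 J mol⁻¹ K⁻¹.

3.34 L

n(Cu) = 28.7 / 63.55 = 0.4516 mol, so n(e⁻) = 2 × 0.4516 = 0.9032 mol.
The cells are in series, so the same 0.9032 mol of electrons passes through the second cell.
2 H₂O → O₂ + 4 H⁺ + 4 e⁻ — 4 mol e⁻ per mol O₂, so n(O₂) = 0.9032/4 = 0.2258 mol.
V = nRT/P = (0.2258 × 8.314 × 310) / (174 × 10³) = 0.00334 m³ = 3.34 L.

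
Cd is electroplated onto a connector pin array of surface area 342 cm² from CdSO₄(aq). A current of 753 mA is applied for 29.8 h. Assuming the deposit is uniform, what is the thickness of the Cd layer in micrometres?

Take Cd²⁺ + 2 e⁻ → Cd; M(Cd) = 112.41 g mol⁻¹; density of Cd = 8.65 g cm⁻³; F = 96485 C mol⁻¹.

Q = I·t = 0.7530 × 107280 = 80780 C; n(e⁻) = 0.8372 mol.
n(Cd) = n(e⁻)/2 = 0.4186 mol, so m = 0.4186 × 112.41 = 47.06 g.
Volume = m/ρ = 47.06 / 8.65 = 5.440 cm³.
Thickness = V/A = 5.440 / 342 = 0.0159 cm = 159 μm.

159 μm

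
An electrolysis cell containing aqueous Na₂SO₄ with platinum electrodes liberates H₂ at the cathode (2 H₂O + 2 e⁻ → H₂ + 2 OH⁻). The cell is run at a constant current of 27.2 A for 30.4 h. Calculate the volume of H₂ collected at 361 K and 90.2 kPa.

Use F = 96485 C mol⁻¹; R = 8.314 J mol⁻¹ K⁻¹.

Q = I·t = 27.20 A × 109440 s = 2977000 C.
n(e⁻) = Q/F = 2977000 / 96485 = 30.85 mol.
2 electrons are transferred per H₂ molecule, so n(H₂) = 30.85 / 2 = 15.43 mol.
V = nRT/P = (15.43 × 8.314 × 361) / (90.2 × 10³ Pa) = 0.513 m³ = 513 L.

513 L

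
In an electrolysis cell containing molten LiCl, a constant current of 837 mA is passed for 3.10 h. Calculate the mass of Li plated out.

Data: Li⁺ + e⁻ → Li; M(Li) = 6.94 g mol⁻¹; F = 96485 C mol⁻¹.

Q = I·t = 0.8370 A × 11160 s = 9341 C.
n(e⁻) = Q/F = 9341 / 96485 = 0.09681 mol.
Li⁺ + e⁻ → Li, so n(Li) = n(e⁻)/1 = 0.09681 mol.
m = n·M = 0.09681 × 6.94 = 0.672 g.

0.672 g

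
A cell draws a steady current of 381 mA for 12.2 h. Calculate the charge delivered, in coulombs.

16700 C

Q = I·t = 0.3810 A × 43920 s = 16700 C.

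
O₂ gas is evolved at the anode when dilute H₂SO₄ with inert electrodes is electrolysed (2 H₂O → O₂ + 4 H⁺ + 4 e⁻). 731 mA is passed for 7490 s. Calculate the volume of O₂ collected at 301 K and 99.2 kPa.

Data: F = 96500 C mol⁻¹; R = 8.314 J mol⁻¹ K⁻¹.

Q = I·t = 0.7310 A × 7490.0 s = 5475 C.
n(e⁻) = Q/F = 5475 / 96500 = 0.05674 mol.
4 electrons are transferred per O₂ molecule, so n(O₂) = 0.05674 / 4 = 0.01418 mol.
V = nRT/P = (0.01418 × 8.314 × 301) / (99.2 × 10³ Pa) = 3.58 × 10⁻⁴ m³ = 0.358 L.

0.358 L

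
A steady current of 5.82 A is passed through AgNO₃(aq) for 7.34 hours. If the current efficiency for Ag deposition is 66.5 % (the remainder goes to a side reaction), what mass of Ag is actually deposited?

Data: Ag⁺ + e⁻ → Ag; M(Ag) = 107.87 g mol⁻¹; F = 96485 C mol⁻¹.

Q = I·t = 5.820 × 26424 = 153800 C.
n(e⁻) = 153800/96485 = 1.594 mol; theoretically n(Ag) = 1.594/1 = 1.594 mol, m_theo = 171.9 g.
At 66.5 % efficiency, m_actual = 0.665 × 171.9 = 114 g.

114 g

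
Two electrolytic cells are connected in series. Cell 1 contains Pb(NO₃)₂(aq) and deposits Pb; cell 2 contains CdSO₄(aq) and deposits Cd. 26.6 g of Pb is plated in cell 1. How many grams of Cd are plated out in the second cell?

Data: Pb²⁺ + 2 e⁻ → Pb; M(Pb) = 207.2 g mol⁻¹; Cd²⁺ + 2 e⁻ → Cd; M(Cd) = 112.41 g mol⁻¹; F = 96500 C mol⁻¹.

n(Pb) = 26.6 / 207.2 = 0.1284 mol.
Since Pb²⁺ + 2 e⁻ → Pb, n(e⁻) passed = 2 × 0.1284 = 0.2568 mol.
Cells in series carry the same charge, so the same 0.2568 mol of electrons passes through cell 2.
Cd²⁺ + 2 e⁻ → Cd, so n(Cd) = 0.2568 / 2 = 0.1284 mol.
m(Cd) = 0.1284 × 112.41 = 14.4 g.

14.4 g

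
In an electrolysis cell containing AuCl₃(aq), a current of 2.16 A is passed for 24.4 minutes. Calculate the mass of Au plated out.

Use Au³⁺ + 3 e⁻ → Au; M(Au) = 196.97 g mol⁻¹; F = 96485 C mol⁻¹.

2.15 g

Q = I·t = 2.160 A × 1464.0 s = 3162 C.
n(e⁻) = Q/F = 3162 / 96485 = 0.03277 mol.
Au³⁺ + 3 e⁻ → Au, so n(Au) = n(e⁻)/3 = 0.01092 mol.
m = n·M = 0.01092 × 196.97 = 2.15 g.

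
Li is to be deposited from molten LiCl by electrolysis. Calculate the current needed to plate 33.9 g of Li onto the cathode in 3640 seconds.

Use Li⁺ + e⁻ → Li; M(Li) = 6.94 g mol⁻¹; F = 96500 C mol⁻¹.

n(Li) = 33.9 / 6.94 = 4.885 mol.
n(e⁻) = 1 × 4.885 = 4.885 mol.
Q = n(e⁻)·F = 4.885 × 96500 = 471400 C.
I = Q/t = 471400 / 3640.0 s = 129 A.

129 A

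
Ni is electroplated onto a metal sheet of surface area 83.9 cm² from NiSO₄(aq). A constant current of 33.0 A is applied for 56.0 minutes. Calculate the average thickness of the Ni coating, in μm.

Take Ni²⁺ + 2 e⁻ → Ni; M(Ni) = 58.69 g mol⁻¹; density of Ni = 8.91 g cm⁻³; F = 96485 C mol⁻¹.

Q = I·t = 33.00 × 3360.0 = 110900 C; n(e⁻) = 1.149 mol.
n(Ni) = n(e⁻)/2 = 0.5746 mol, so m = 0.5746 × 58.69 = 33.72 g.
Volume = m/ρ = 33.72 / 8.91 = 3.785 cm³.
Thickness = V/A = 3.785 / 83.9 = 0.0451 cm = 451 μm.

451 μm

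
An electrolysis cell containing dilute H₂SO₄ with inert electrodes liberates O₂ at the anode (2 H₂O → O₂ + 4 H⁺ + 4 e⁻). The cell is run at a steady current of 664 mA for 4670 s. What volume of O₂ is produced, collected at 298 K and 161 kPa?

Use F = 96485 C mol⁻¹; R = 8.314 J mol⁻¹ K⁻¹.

Q = I·t = 0.6640 A × 4670.0 s = 3101 C.
n(e⁻) = Q/F = 3101 / 96485 = 0.03214 mol.
4 electrons are transferred per O₂ molecule, so n(O₂) = 0.03214 / 4 = 0.008035 mol.
V = nRT/P = (0.008035 × 8.314 × 298) / (161 × 10³ Pa) = 1.24 × 10⁻⁴ m³ = 0.124 L.

0.124 L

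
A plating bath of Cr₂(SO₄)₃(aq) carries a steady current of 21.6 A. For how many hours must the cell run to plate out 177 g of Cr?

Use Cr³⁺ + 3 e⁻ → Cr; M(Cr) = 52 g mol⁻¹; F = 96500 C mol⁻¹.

n(Cr) = m/M = 177 / 52 = 3.404 mol.
Each Cr atom requires 3 electrons, so n(e⁻) = 3 × 3.404 = 10.21 mol.
Q = n(e⁻)·F = 10.21 × 96500 = 985400 C.
t = Q/I = 985400 / 21.60 A = 45620 s = 12.7 h.

12.7 h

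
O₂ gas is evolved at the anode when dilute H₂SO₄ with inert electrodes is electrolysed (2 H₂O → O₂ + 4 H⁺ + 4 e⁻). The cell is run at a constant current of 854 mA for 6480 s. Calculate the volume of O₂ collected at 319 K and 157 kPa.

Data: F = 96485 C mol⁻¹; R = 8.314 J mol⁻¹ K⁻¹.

Q = I·t = 0.8540 A × 6480.0 s = 5534 C.
n(e⁻) = Q/F = 5534 / 96485 = 0.05736 mol.
4 electrons are transferred per O₂ molecule, so n(O₂) = 0.05736 / 4 = 0.01434 mol.
V = nRT/P = (0.01434 × 8.314 × 319) / (157 × 10³ Pa) = 2.42 × 10⁻⁴ m³ = 0.242 L.

0.242 L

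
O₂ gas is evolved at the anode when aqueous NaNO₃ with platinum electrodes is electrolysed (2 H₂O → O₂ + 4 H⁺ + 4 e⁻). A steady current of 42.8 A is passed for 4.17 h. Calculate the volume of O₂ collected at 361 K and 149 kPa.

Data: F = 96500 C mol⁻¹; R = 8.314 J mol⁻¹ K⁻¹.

33.5 L

Q = I·t = 42.80 A × 15012 s = 642500 C.
n(e⁻) = Q/F = 642500 / 96500 = 6.658 mol.
4 electrons are transferred per O₂ molecule, so n(O₂) = 6.658 / 4 = 1.665 mol.
V = nRT/P = (1.665 × 8.314 × 361) / (149 × 10³ Pa) = 0.0335 m³ = 33.5 L.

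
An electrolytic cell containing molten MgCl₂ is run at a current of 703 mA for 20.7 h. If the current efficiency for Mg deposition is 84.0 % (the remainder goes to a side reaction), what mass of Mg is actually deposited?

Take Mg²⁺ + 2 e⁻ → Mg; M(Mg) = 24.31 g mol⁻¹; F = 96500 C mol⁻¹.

Q = I·t = 0.7030 × 74520 = 52390 C.
n(e⁻) = 52390/96500 = 0.5429 mol; theoretically n(Mg) = 0.5429/2 = 0.2714 mol, m_theo = 6.599 g.
At 84.0 % efficiency, m_actual = 0.840 × 6.599 = 5.54 g.

5.54 g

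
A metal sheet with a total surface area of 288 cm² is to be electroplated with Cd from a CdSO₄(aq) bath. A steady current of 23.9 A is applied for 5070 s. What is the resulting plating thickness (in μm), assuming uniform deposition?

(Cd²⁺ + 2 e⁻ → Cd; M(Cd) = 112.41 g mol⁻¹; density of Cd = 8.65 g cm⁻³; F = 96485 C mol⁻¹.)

283 μm

Q = I·t = 23.90 × 5070.0 = 121200 C; n(e⁻) = 1.256 mol.
n(Cd) = n(e⁻)/2 = 0.6279 mol, so m = 0.6279 × 112.41 = 70.59 g.
Volume = m/ρ = 70.59 / 8.65 = 8.160 cm³.
Thickness = V/A = 8.160 / 288 = 0.0283 cm = 283 μm.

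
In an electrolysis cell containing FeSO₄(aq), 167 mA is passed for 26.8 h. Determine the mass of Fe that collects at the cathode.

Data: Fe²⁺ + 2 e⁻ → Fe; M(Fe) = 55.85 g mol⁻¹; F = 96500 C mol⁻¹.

Q = I·t = 0.1670 A × 96480 s = 16110 C.
n(e⁻) = Q/F = 16110 / 96500 = 0.1670 mol.
Fe²⁺ + 2 e⁻ → Fe, so n(Fe) = n(e⁻)/2 = 0.08348 mol.
m = n·M = 0.08348 × 55.85 = 4.66 g.

4.66 g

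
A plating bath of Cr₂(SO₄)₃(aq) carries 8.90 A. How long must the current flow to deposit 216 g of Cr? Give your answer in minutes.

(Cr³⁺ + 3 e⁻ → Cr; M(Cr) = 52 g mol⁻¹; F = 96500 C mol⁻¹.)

n(Cr) = m/M = 216 / 52 = 4.154 mol.
Each Cr atom requires 3 electrons, so n(e⁻) = 3 × 4.154 = 12.46 mol.
Q = n(e⁻)·F = 12.46 × 96500 = 1203000 C.
t = Q/I = 1203000 / 8.900 A = 135100 s = 2250 min.

2250 min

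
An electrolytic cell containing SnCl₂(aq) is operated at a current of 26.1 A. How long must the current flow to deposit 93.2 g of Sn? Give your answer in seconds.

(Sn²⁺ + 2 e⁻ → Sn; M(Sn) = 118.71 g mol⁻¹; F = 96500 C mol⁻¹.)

5810 s

n(Sn) = m/M = 93.2 / 118.71 = 0.7851 mol.
Each Sn atom requires 2 electrons, so n(e⁻) = 2 × 0.7851 = 1.570 mol.
Q = n(e⁻)·F = 1.570 × 96500 = 151500 C.
t = Q/I = 151500 / 26.10 A = 5806 s.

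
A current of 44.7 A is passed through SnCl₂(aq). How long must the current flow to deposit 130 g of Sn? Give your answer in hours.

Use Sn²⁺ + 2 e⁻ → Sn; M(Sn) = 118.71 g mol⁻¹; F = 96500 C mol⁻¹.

1.31 h

n(Sn) = m/M = 130 / 118.71 = 1.095 mol.
Each Sn atom requires 2 electrons, so n(e⁻) = 2 × 1.095 = 2.190 mol.
Q = n(e⁻)·F = 2.190 × 96500 = 211400 C.
t = Q/I = 211400 / 44.70 A = 4728 s = 1.31 h.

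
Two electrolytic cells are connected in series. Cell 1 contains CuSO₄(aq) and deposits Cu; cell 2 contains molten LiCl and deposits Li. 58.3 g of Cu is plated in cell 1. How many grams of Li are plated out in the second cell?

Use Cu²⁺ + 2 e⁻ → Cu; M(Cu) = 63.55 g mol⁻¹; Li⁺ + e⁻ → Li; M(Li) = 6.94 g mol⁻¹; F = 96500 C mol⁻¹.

n(Cu) = 58.3 / 63.55 = 0.9174 mol.
Since Cu²⁺ + 2 e⁻ → Cu, n(e⁻) passed = 2 × 0.9174 = 1.835 mol.
Cells in series carry the same charge, so the same 1.835 mol of electrons passes through cell 2.
Li⁺ + e⁻ → Li, so n(Li) = 1.835 / 1 = 1.835 mol.
m(Li) = 1.835 × 6.94 = 12.7 g.

12.7 g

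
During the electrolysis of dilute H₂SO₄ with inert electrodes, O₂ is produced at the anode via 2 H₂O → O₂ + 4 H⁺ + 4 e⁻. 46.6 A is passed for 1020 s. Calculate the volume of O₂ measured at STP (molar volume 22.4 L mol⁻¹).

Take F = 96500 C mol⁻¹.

2.76 L

Q = I·t = 46.60 A × 1020.0 s = 47530 C.
n(e⁻) = Q/F = 47530 / 96500 = 0.4926 mol.
4 electrons are transferred per O₂ molecule, so n(O₂) = 0.4926 / 4 = 0.1231 mol.
V = n × V_m = 0.1231 × 22.4 = 2.76 L.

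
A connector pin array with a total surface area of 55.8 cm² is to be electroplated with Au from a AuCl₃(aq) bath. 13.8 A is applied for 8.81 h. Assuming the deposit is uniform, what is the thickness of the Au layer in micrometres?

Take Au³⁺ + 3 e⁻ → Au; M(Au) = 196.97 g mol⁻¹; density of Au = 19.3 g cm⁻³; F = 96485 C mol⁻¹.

2770 μm

Q = I·t = 13.80 × 31716 = 437700 C; n(e⁻) = 4.536 mol.
n(Au) = n(e⁻)/3 = 1.512 mol, so m = 1.512 × 196.97 = 297.8 g.
Volume = m/ρ = 297.8 / 19.3 = 15.43 cm³.
Thickness = V/A = 15.43 / 55.8 = 0.277 cm = 2770 μm.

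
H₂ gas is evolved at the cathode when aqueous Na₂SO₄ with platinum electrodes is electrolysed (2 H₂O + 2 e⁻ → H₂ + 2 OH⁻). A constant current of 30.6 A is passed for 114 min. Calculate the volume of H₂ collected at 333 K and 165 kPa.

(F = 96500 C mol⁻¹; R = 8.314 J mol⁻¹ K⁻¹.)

18.2 L

Q = I·t = 30.60 A × 6840.0 s = 209300 C.
n(e⁻) = Q/F = 209300 / 96500 = 2.169 mol.
2 electrons are transferred per H₂ molecule, so n(H₂) = 2.169 / 2 = 1.084 mol.
V = nRT/P = (1.084 × 8.314 × 333) / (165 × 10³ Pa) = 0.0182 m³ = 18.2 L.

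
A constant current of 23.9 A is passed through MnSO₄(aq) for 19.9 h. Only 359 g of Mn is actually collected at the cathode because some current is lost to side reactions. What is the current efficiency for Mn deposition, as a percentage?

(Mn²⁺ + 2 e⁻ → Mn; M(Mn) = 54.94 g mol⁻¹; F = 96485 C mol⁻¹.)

Q = I·t = 23.90 × 71640 = 1712000 C; n(e⁻) = 1712000/96485 = 17.75 mol.
Theoretical n(Mn) = n(e⁻)/2 = 8.873 mol, i.e. m_theo = 8.873 × 54.94 = 487.5 g.
Efficiency = m_actual / m_theo = 359 / 487.5 = 73.6 %.

73.6 %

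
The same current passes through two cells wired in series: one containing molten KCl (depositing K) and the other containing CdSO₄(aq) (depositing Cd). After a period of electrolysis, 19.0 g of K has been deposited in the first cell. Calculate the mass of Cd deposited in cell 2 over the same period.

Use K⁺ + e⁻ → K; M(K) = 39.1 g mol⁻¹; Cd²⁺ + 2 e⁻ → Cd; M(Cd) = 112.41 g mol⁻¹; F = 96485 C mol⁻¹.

n(K) = 19.0 / 39.1 = 0.4859 mol.
Since K⁺ + e⁻ → K, n(e⁻) passed = 1 × 0.4859 = 0.4859 mol.
Cells in series carry the same charge, so the same 0.4859 mol of electrons passes through cell 2.
Cd²⁺ + 2 e⁻ → Cd, so n(Cd) = 0.4859 / 2 = 0.2430 mol.
m(Cd) = 0.2430 × 112.41 = 27.3 g.

27.3 g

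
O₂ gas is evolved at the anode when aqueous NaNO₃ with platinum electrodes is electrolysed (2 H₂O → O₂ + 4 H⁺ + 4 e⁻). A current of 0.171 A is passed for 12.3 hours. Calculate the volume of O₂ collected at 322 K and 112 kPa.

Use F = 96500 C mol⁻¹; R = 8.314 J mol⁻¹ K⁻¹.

Q = I·t = 0.1710 A × 44280 s = 7572 C.
n(e⁻) = Q/F = 7572 / 96500 = 0.07847 mol.
4 electrons are transferred per O₂ molecule, so n(O₂) = 0.07847 / 4 = 0.01962 mol.
V = nRT/P = (0.01962 × 8.314 × 322) / (112 × 10³ Pa) = 4.69 × 10⁻⁴ m³ = 0.469 L.

0.469 L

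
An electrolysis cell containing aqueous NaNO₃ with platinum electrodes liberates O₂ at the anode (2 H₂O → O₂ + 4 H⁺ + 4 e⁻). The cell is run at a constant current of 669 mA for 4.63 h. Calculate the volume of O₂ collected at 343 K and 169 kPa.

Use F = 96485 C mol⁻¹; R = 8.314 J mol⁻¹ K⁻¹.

0.488 L

Q = I·t = 0.6690 A × 16668 s = 11150 C.
n(e⁻) = Q/F = 11150 / 96485 = 0.1156 mol.
4 electrons are transferred per O₂ molecule, so n(O₂) = 0.1156 / 4 = 0.02889 mol.
V = nRT/P = (0.02889 × 8.314 × 343) / (169 × 10³ Pa) = 4.88 × 10⁻⁴ m³ = 0.488 L.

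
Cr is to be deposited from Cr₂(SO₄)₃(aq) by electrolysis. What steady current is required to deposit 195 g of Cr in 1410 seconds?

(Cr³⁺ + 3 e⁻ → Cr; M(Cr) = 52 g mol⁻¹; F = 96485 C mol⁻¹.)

770 A

n(Cr) = 195 / 52 = 3.750 mol.
n(e⁻) = 3 × 3.750 = 11.25 mol.
Q = n(e⁻)·F = 11.25 × 96485 = 1085000 C.
I = Q/t = 1085000 / 1410.0 s = 770 A.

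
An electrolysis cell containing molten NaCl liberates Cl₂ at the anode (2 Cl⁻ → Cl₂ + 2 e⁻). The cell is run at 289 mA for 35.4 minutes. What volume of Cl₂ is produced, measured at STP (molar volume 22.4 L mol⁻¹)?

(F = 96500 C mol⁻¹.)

Q = I·t = 0.2890 A × 2124.0 s = 613.8 C.
n(e⁻) = Q/F = 613.8 / 96500 = 0.006361 mol.
2 electrons are transferred per Cl₂ molecule, so n(Cl₂) = 0.006361 / 2 = 0.003180 mol.
V = n × V_m = 0.003180 × 22.4 = 0.0712 L.

0.0712 L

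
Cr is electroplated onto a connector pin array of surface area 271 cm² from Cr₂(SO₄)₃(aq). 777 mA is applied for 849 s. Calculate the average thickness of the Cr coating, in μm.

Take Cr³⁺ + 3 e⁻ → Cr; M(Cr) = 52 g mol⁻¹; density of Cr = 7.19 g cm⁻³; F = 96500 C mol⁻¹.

0.608 μm

Q = I·t = 0.7770 × 849.00 = 659.7 C; n(e⁻) = 0.006836 mol.
n(Cr) = n(e⁻)/3 = 0.002279 mol, so m = 0.002279 × 52 = 0.1185 g.
Volume = m/ρ = 0.1185 / 7.19 = 0.01648 cm³.
Thickness = V/A = 0.01648 / 271 = 6.08 × 10⁻⁵ cm = 0.608 μm.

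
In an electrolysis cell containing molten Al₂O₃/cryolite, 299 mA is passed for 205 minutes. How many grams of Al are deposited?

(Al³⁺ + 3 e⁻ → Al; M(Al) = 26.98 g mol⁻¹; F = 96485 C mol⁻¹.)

0.343 g

Q = I·t = 0.2990 A × 12300 s = 3678 C.
n(e⁻) = Q/F = 3678 / 96485 = 0.03812 mol.
Al³⁺ + 3 e⁻ → Al, so n(Al) = n(e⁻)/3 = 0.01271 mol.
m = n·M = 0.01271 × 26.98 = 0.343 g.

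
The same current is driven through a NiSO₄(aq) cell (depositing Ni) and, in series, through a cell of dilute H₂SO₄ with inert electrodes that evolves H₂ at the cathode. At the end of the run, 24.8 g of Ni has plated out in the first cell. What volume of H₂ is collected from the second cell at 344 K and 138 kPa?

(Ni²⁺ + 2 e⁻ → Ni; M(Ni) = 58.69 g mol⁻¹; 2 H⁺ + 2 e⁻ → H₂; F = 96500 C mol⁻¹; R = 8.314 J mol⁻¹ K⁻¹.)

n(Ni) = 24.8 / 58.69 = 0.4226 mol, so n(e⁻) = 2 × 0.4226 = 0.8451 mol.
The cells are in series, so the same 0.8451 mol of electrons passes through the second cell.
2 H⁺ + 2 e⁻ → H₂ — 2 mol e⁻ per mol H₂, so n(H₂) = 0.8451/2 = 0.4226 mol.
V = nRT/P = (0.4226 × 8.314 × 344) / (138 × 10³) = 0.00876 m³ = 8.76 L.

8.76 L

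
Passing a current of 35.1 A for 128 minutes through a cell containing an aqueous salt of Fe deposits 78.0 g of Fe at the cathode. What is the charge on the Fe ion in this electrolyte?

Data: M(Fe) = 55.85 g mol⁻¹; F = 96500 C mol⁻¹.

+2

Q = I·t = 35.10 A × 7680.0 s = 269600 C, so n(e⁻) = 269600/96500 = 2.793 mol.
n(Fe) deposited = 78.0 / 55.85 = 1.397 mol.
Electrons per atom = n(e⁻)/n(Fe) = 2.793 / 1.397 = 2.00 ≈ 2, so the ion is Fe²⁺.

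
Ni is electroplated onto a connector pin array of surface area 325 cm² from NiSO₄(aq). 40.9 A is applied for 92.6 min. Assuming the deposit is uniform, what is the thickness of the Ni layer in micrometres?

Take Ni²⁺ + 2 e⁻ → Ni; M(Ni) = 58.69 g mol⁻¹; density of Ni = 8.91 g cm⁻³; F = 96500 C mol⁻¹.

239 μm

Q = I·t = 40.90 × 5556.0 = 227200 C; n(e⁻) = 2.355 mol.
n(Ni) = n(e⁻)/2 = 1.177 mol, so m = 1.177 × 58.69 = 69.10 g.
Volume = m/ρ = 69.10 / 8.91 = 7.756 cm³.
Thickness = V/A = 7.756 / 325 = 0.0239 cm = 239 μm.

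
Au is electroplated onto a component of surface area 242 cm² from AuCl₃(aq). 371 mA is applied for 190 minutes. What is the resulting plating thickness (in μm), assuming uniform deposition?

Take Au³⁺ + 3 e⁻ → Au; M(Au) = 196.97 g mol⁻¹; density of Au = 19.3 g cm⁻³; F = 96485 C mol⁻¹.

Q = I·t = 0.3710 × 11400 = 4229 C; n(e⁻) = 0.04383 mol.
n(Au) = n(e⁻)/3 = 0.01461 mol, so m = 0.01461 × 196.97 = 2.878 g.
Volume = m/ρ = 2.878 / 19.3 = 0.1491 cm³.
Thickness = V/A = 0.1491 / 242 = 6.16 × 10⁻⁴ cm = 6.16 μm.

6.16 μm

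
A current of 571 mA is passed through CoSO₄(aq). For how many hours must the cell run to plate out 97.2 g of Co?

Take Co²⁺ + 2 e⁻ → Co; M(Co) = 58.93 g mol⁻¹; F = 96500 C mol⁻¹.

n(Co) = m/M = 97.2 / 58.93 = 1.649 mol.
Each Co atom requires 2 electrons, so n(e⁻) = 2 × 1.649 = 3.299 mol.
Q = n(e⁻)·F = 3.299 × 96500 = 318300 C.
t = Q/I = 318300 / 0.5710 A = 557500 s = 155 h.

155 h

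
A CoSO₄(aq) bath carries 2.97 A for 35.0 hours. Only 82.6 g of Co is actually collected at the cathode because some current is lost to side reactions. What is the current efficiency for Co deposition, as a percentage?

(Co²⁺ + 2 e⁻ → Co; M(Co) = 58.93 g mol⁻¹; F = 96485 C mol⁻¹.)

72.3 %

Q = I·t = 2.970 × 126000 = 374200 C; n(e⁻) = 374200/96485 = 3.879 mol.
Theoretical n(Co) = n(e⁻)/2 = 1.939 mol, i.e. m_theo = 1.939 × 58.93 = 114.3 g.
Efficiency = m_actual / m_theo = 82.6 / 114.3 = 72.3 %.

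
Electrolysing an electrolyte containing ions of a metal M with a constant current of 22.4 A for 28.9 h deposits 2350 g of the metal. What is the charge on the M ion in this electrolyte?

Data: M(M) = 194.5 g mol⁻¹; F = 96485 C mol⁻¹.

Q = I·t = 22.40 A × 104040 s = 2330000 C, so n(e⁻) = 2330000/96485 = 24.15 mol.
n(M) deposited = 2350 / 194.5 = 12.08 mol.
Electrons per atom = n(e⁻)/n(M) = 24.15 / 12.08 = 2.00 ≈ 2, so the ion is M²⁺.

+2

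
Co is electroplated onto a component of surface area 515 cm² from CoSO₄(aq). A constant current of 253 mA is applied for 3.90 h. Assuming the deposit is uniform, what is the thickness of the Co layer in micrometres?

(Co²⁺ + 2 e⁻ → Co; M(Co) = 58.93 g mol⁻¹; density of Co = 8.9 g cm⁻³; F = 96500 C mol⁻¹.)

2.37 μm

Q = I·t = 0.2530 × 14040 = 3552 C; n(e⁻) = 0.03681 mol.
n(Co) = n(e⁻)/2 = 0.01840 mol, so m = 0.01840 × 58.93 = 1.085 g.
Volume = m/ρ = 1.085 / 8.9 = 0.1219 cm³.
Thickness = V/A = 0.1219 / 515 = 2.37 × 10⁻⁴ cm = 2.37 μm.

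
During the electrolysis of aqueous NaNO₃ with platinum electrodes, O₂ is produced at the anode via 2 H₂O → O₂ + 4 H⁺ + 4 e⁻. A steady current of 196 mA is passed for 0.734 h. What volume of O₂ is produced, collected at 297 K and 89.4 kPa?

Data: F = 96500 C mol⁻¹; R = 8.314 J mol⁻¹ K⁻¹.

0.0371 L

Q = I·t = 0.1960 A × 2642.4 s = 517.9 C.
n(e⁻) = Q/F = 517.9 / 96500 = 0.005367 mol.
4 electrons are transferred per O₂ molecule, so n(O₂) = 0.005367 / 4 = 0.001342 mol.
V = nRT/P = (0.001342 × 8.314 × 297) / (89.4 × 10³ Pa) = 3.71 × 10⁻⁵ m³ = 0.0371 L.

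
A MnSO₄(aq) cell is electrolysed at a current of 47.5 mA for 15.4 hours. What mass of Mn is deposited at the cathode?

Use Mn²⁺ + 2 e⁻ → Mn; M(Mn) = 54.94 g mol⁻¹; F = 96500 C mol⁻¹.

Q = I·t = 0.04750 A × 55440 s = 2633 C.
n(e⁻) = Q/F = 2633 / 96500 = 0.02729 mol.
Mn²⁺ + 2 e⁻ → Mn, so n(Mn) = n(e⁻)/2 = 0.01364 mol.
m = n·M = 0.01364 × 54.94 = 0.750 g.

0.750 g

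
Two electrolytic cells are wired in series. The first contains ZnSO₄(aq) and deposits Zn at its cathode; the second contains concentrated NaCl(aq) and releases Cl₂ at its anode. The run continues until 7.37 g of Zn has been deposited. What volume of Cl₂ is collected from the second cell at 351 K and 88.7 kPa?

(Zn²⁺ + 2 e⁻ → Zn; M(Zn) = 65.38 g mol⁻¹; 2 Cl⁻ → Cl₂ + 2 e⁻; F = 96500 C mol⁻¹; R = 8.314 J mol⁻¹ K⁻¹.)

n(Zn) = 7.37 / 65.38 = 0.1127 mol, so n(e⁻) = 2 × 0.1127 = 0.2255 mol.
The cells are in series, so the same 0.2255 mol of electrons passes through the second cell.
2 Cl⁻ → Cl₂ + 2 e⁻ — 2 mol e⁻ per mol Cl₂, so n(Cl₂) = 0.2255/2 = 0.1127 mol.
V = nRT/P = (0.1127 × 8.314 × 351) / (88.7 × 10³) = 0.00371 m³ = 3.71 L.

3.71 L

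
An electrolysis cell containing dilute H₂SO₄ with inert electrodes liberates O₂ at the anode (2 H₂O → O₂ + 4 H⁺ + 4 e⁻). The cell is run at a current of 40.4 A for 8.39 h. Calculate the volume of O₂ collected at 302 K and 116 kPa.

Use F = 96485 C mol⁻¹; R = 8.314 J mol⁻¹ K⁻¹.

Q = I·t = 40.40 A × 30204 s = 1220000 C.
n(e⁻) = Q/F = 1220000 / 96485 = 12.65 mol.
4 electrons are transferred per O₂ molecule, so n(O₂) = 12.65 / 4 = 3.162 mol.
V = nRT/P = (3.162 × 8.314 × 302) / (116 × 10³ Pa) = 0.0684 m³ = 68.4 L.

68.4 L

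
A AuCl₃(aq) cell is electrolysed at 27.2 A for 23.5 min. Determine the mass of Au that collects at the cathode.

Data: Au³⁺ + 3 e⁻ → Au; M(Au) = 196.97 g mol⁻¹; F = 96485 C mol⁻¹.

26.1 g

Q = I·t = 27.20 A × 1410.0 s = 38350 C.
n(e⁻) = Q/F = 38350 / 96485 = 0.3975 mol.
Au³⁺ + 3 e⁻ → Au, so n(Au) = n(e⁻)/3 = 0.1325 mol.
m = n·M = 0.1325 × 196.97 = 26.1 g.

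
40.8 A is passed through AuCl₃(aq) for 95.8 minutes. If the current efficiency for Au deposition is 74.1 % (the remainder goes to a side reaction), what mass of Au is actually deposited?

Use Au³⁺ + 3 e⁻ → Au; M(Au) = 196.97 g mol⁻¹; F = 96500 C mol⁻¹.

118 g

Q = I·t = 40.80 × 5748.0 = 234500 C.
n(e⁻) = 234500/96500 = 2.430 mol; theoretically n(Au) = 2.430/3 = 0.8101 mol, m_theo = 159.6 g.
At 74.1 % efficiency, m_actual = 0.741 × 159.6 = 118 g.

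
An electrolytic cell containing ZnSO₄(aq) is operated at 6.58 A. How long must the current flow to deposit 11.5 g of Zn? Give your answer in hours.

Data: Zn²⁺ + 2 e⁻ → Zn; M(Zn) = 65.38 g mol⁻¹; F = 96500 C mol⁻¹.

n(Zn) = m/M = 11.5 / 65.38 = 0.1759 mol.
Each Zn atom requires 2 electrons, so n(e⁻) = 2 × 0.1759 = 0.3518 mol.
Q = n(e⁻)·F = 0.3518 × 96500 = 33950 C.
t = Q/I = 33950 / 6.580 A = 5159 s = 1.43 h.

1.43 h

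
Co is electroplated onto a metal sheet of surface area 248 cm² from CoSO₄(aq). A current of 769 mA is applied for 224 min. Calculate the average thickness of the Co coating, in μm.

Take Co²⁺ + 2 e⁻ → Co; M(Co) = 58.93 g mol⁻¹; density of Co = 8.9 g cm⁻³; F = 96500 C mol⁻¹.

Q = I·t = 0.7690 × 13440 = 10340 C; n(e⁻) = 0.1071 mol.
n(Co) = n(e⁻)/2 = 0.05355 mol, so m = 0.05355 × 58.93 = 3.156 g.
Volume = m/ρ = 3.156 / 8.9 = 0.3546 cm³.
Thickness = V/A = 0.3546 / 248 = 0.00143 cm = 14.3 μm.

14.3 μm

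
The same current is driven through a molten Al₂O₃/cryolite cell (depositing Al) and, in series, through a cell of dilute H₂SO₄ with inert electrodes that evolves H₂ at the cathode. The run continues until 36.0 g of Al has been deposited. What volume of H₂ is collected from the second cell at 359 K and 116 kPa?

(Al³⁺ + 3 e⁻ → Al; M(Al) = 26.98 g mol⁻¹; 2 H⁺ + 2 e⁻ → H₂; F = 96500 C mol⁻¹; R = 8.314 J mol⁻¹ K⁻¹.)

51.5 L

n(Al) = 36.0 / 26.98 = 1.334 mol, so n(e⁻) = 3 × 1.334 = 4.003 mol.
The cells are in series, so the same 4.003 mol of electrons passes through the second cell.
2 H⁺ + 2 e⁻ → H₂ — 2 mol e⁻ per mol H₂, so n(H₂) = 4.003/2 = 2.001 mol.
V = nRT/P = (2.001 × 8.314 × 359) / (116 × 10³) = 0.0515 m³ = 51.5 L.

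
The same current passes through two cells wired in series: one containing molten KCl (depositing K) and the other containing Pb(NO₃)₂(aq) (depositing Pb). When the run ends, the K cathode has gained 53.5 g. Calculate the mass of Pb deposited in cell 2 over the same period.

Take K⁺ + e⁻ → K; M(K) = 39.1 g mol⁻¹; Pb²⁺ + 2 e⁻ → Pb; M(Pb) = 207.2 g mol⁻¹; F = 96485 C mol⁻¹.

142 g

n(K) = 53.5 / 39.1 = 1.368 mol.
Since K⁺ + e⁻ → K, n(e⁻) passed = 1 × 1.368 = 1.368 mol.
Cells in series carry the same charge, so the same 1.368 mol of electrons passes through cell 2.
Pb²⁺ + 2 e⁻ → Pb, so n(Pb) = 1.368 / 2 = 0.6841 mol.
m(Pb) = 0.6841 × 207.2 = 142 g.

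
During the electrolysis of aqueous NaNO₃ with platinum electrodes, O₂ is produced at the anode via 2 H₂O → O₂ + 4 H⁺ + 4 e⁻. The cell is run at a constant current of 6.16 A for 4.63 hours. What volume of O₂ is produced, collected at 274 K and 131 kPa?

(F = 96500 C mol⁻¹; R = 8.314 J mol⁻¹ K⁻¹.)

4.63 L

Q = I·t = 6.160 A × 16668 s = 102700 C.
n(e⁻) = Q/F = 102700 / 96500 = 1.064 mol.
4 electrons are transferred per O₂ molecule, so n(O₂) = 1.064 / 4 = 0.2660 mol.
V = nRT/P = (0.2660 × 8.314 × 274) / (131 × 10³ Pa) = 0.00463 m³ = 4.63 L.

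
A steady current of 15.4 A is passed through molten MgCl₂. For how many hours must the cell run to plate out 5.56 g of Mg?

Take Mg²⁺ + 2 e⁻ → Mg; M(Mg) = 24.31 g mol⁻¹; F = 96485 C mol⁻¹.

n(Mg) = m/M = 5.56 / 24.31 = 0.2287 mol.
Each Mg atom requires 2 electrons, so n(e⁻) = 2 × 0.2287 = 0.4574 mol.
Q = n(e⁻)·F = 0.4574 × 96485 = 44130 C.
t = Q/I = 44130 / 15.40 A = 2866 s = 0.796 h.

0.796 h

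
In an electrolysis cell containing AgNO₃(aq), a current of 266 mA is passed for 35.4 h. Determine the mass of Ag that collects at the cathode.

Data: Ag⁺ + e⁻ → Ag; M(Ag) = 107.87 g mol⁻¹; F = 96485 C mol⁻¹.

37.9 g

Q = I·t = 0.2660 A × 127440 s = 33900 C.
n(e⁻) = Q/F = 33900 / 96485 = 0.3513 mol.
Ag⁺ + e⁻ → Ag, so n(Ag) = n(e⁻)/1 = 0.3513 mol.
m = n·M = 0.3513 × 107.87 = 37.9 g.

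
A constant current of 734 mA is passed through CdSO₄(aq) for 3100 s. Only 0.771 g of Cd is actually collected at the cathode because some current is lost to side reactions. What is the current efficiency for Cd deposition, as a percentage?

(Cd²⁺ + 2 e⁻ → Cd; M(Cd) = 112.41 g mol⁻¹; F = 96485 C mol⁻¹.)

58.2 %

Q = I·t = 0.7340 × 3100.0 = 2275 C; n(e⁻) = 2275/96485 = 0.02358 mol.
Theoretical n(Cd) = n(e⁻)/2 = 0.01179 mol, i.e. m_theo = 0.01179 × 112.41 = 1.325 g.
Efficiency = m_actual / m_theo = 0.771 / 1.325 = 58.2 %.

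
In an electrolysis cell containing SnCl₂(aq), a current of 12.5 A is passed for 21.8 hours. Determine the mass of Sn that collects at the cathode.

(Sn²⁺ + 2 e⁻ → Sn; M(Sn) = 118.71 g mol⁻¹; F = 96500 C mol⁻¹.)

603 g

Q = I·t = 12.50 A × 78480 s = 981000 C.
n(e⁻) = Q/F = 981000 / 96500 = 10.17 mol.
Sn²⁺ + 2 e⁻ → Sn, so n(Sn) = n(e⁻)/2 = 5.083 mol.
m = n·M = 5.083 × 118.71 = 603 g.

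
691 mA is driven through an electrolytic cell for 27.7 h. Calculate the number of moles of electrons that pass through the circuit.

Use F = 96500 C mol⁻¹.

Q = I·t = 0.6910 A × 99720 s = 68910 C.
n(e⁻) = Q/F = 68910 / 96500 = 0.714 mol.

0.714 mol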